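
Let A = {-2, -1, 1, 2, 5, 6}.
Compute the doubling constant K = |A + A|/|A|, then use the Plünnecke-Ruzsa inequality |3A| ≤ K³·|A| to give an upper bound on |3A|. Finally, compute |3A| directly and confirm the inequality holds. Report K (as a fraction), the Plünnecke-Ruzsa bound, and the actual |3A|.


|A| = 6.
Step 1: Compute A + A by enumerating all 36 pairs.
A + A = {-4, -3, -2, -1, 0, 1, 2, 3, 4, 5, 6, 7, 8, 10, 11, 12}, so |A + A| = 16.
Step 2: Doubling constant K = |A + A|/|A| = 16/6 = 16/6 ≈ 2.6667.
Step 3: Plünnecke-Ruzsa gives |3A| ≤ K³·|A| = (2.6667)³ · 6 ≈ 113.7778.
Step 4: Compute 3A = A + A + A directly by enumerating all triples (a,b,c) ∈ A³; |3A| = 25.
Step 5: Check 25 ≤ 113.7778? Yes ✓.

K = 16/6, Plünnecke-Ruzsa bound K³|A| ≈ 113.7778, |3A| = 25, inequality holds.


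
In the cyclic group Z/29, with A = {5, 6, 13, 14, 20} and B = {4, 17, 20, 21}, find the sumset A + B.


Work in Z/29Z: reduce every sum a + b modulo 29.
Enumerate all 20 pairs:
a = 5: 5+4=9, 5+17=22, 5+20=25, 5+21=26
a = 6: 6+4=10, 6+17=23, 6+20=26, 6+21=27
a = 13: 13+4=17, 13+17=1, 13+20=4, 13+21=5
a = 14: 14+4=18, 14+17=2, 14+20=5, 14+21=6
a = 20: 20+4=24, 20+17=8, 20+20=11, 20+21=12
Distinct residues collected: {1, 2, 4, 5, 6, 8, 9, 10, 11, 12, 17, 18, 22, 23, 24, 25, 26, 27}
|A + B| = 18 (out of 29 total residues).

A + B = {1, 2, 4, 5, 6, 8, 9, 10, 11, 12, 17, 18, 22, 23, 24, 25, 26, 27}


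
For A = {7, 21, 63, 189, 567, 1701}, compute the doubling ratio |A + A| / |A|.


|A| = 6.
Compute A + A by enumerating all 36 pairs.
A + A = {14, 28, 42, 70, 84, 126, 196, 210, 252, 378, 574, 588, 630, 756, 1134, 1708, 1722, 1764, 1890, 2268, 3402}, so |A + A| = 21.
K = |A + A| / |A| = 21/6 = 7/2 ≈ 3.5000.
Reference: AP of size 6 gives K = 11/6 ≈ 1.8333; a fully generic set of size 6 gives K ≈ 3.5000.

|A| = 6, |A + A| = 21, K = 21/6 = 7/2.


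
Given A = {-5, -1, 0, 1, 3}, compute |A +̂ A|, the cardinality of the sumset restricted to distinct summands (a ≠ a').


Restricted sumset: A +̂ A = {a + a' : a ∈ A, a' ∈ A, a ≠ a'}.
Equivalently, take A + A and drop any sum 2a that is achievable ONLY as a + a for a ∈ A (i.e. sums representable only with equal summands).
Enumerate pairs (a, a') with a < a' (symmetric, so each unordered pair gives one sum; this covers all a ≠ a'):
  -5 + -1 = -6
  -5 + 0 = -5
  -5 + 1 = -4
  -5 + 3 = -2
  -1 + 0 = -1
  -1 + 1 = 0
  -1 + 3 = 2
  0 + 1 = 1
  0 + 3 = 3
  1 + 3 = 4
Collected distinct sums: {-6, -5, -4, -2, -1, 0, 1, 2, 3, 4}
|A +̂ A| = 10
(Reference bound: |A +̂ A| ≥ 2|A| - 3 for |A| ≥ 2, with |A| = 5 giving ≥ 7.)

|A +̂ A| = 10


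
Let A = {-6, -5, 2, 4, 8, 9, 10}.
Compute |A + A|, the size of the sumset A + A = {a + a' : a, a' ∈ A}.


A + A = {a + a' : a, a' ∈ A}; |A| = 7.
General bounds: 2|A| - 1 ≤ |A + A| ≤ |A|(|A|+1)/2, i.e. 13 ≤ |A + A| ≤ 28.
Lower bound 2|A|-1 is attained iff A is an arithmetic progression.
Enumerate sums a + a' for a ≤ a' (symmetric, so this suffices):
a = -6: -6+-6=-12, -6+-5=-11, -6+2=-4, -6+4=-2, -6+8=2, -6+9=3, -6+10=4
a = -5: -5+-5=-10, -5+2=-3, -5+4=-1, -5+8=3, -5+9=4, -5+10=5
a = 2: 2+2=4, 2+4=6, 2+8=10, 2+9=11, 2+10=12
a = 4: 4+4=8, 4+8=12, 4+9=13, 4+10=14
a = 8: 8+8=16, 8+9=17, 8+10=18
a = 9: 9+9=18, 9+10=19
a = 10: 10+10=20
Distinct sums: {-12, -11, -10, -4, -3, -2, -1, 2, 3, 4, 5, 6, 8, 10, 11, 12, 13, 14, 16, 17, 18, 19, 20}
|A + A| = 23

|A + A| = 23


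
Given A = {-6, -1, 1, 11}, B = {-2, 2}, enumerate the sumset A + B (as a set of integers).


A + B = {a + b : a ∈ A, b ∈ B}.
Enumerate all |A|·|B| = 4·2 = 8 pairs (a, b) and collect distinct sums.
a = -6: -6+-2=-8, -6+2=-4
a = -1: -1+-2=-3, -1+2=1
a = 1: 1+-2=-1, 1+2=3
a = 11: 11+-2=9, 11+2=13
Collecting distinct sums: A + B = {-8, -4, -3, -1, 1, 3, 9, 13}
|A + B| = 8

A + B = {-8, -4, -3, -1, 1, 3, 9, 13}


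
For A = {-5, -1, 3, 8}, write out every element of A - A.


A - A = {a - a' : a, a' ∈ A}.
Compute a - a' for each ordered pair (a, a'):
a = -5: -5--5=0, -5--1=-4, -5-3=-8, -5-8=-13
a = -1: -1--5=4, -1--1=0, -1-3=-4, -1-8=-9
a = 3: 3--5=8, 3--1=4, 3-3=0, 3-8=-5
a = 8: 8--5=13, 8--1=9, 8-3=5, 8-8=0
Collecting distinct values (and noting 0 appears from a-a):
A - A = {-13, -9, -8, -5, -4, 0, 4, 5, 8, 9, 13}
|A - A| = 11

A - A = {-13, -9, -8, -5, -4, 0, 4, 5, 8, 9, 13}


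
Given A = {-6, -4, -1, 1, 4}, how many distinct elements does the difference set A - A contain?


A - A = {a - a' : a, a' ∈ A}; |A| = 5.
Bounds: 2|A|-1 ≤ |A - A| ≤ |A|² - |A| + 1, i.e. 9 ≤ |A - A| ≤ 21.
Note: 0 ∈ A - A always (from a - a). The set is symmetric: if d ∈ A - A then -d ∈ A - A.
Enumerate nonzero differences d = a - a' with a > a' (then include -d):
Positive differences: {2, 3, 5, 7, 8, 10}
Full difference set: {0} ∪ (positive diffs) ∪ (negative diffs).
|A - A| = 1 + 2·6 = 13 (matches direct enumeration: 13).

|A - A| = 13


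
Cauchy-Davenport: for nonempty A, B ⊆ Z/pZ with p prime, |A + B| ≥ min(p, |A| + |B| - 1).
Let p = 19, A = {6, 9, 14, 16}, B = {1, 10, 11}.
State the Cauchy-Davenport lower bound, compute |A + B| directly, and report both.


Cauchy-Davenport: |A + B| ≥ min(p, |A| + |B| - 1) for A, B nonempty in Z/pZ.
|A| = 4, |B| = 3, p = 19.
CD lower bound = min(19, 4 + 3 - 1) = min(19, 6) = 6.
Compute A + B mod 19 directly:
a = 6: 6+1=7, 6+10=16, 6+11=17
a = 9: 9+1=10, 9+10=0, 9+11=1
a = 14: 14+1=15, 14+10=5, 14+11=6
a = 16: 16+1=17, 16+10=7, 16+11=8
A + B = {0, 1, 5, 6, 7, 8, 10, 15, 16, 17}, so |A + B| = 10.
Verify: 10 ≥ 6? Yes ✓.

CD lower bound = 6, actual |A + B| = 10.


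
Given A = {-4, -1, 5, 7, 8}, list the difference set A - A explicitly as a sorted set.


A - A = {a - a' : a, a' ∈ A}.
Compute a - a' for each ordered pair (a, a'):
a = -4: -4--4=0, -4--1=-3, -4-5=-9, -4-7=-11, -4-8=-12
a = -1: -1--4=3, -1--1=0, -1-5=-6, -1-7=-8, -1-8=-9
a = 5: 5--4=9, 5--1=6, 5-5=0, 5-7=-2, 5-8=-3
a = 7: 7--4=11, 7--1=8, 7-5=2, 7-7=0, 7-8=-1
a = 8: 8--4=12, 8--1=9, 8-5=3, 8-7=1, 8-8=0
Collecting distinct values (and noting 0 appears from a-a):
A - A = {-12, -11, -9, -8, -6, -3, -2, -1, 0, 1, 2, 3, 6, 8, 9, 11, 12}
|A - A| = 17

A - A = {-12, -11, -9, -8, -6, -3, -2, -1, 0, 1, 2, 3, 6, 8, 9, 11, 12}


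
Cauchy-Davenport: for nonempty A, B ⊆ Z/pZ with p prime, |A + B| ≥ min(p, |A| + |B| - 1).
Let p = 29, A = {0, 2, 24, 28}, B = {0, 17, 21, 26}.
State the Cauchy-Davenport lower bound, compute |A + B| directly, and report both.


Cauchy-Davenport: |A + B| ≥ min(p, |A| + |B| - 1) for A, B nonempty in Z/pZ.
|A| = 4, |B| = 4, p = 29.
CD lower bound = min(29, 4 + 4 - 1) = min(29, 7) = 7.
Compute A + B mod 29 directly:
a = 0: 0+0=0, 0+17=17, 0+21=21, 0+26=26
a = 2: 2+0=2, 2+17=19, 2+21=23, 2+26=28
a = 24: 24+0=24, 24+17=12, 24+21=16, 24+26=21
a = 28: 28+0=28, 28+17=16, 28+21=20, 28+26=25
A + B = {0, 2, 12, 16, 17, 19, 20, 21, 23, 24, 25, 26, 28}, so |A + B| = 13.
Verify: 13 ≥ 7? Yes ✓.

CD lower bound = 7, actual |A + B| = 13.


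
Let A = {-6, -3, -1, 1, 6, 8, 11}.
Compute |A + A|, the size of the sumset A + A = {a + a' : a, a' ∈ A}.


A + A = {a + a' : a, a' ∈ A}; |A| = 7.
General bounds: 2|A| - 1 ≤ |A + A| ≤ |A|(|A|+1)/2, i.e. 13 ≤ |A + A| ≤ 28.
Lower bound 2|A|-1 is attained iff A is an arithmetic progression.
Enumerate sums a + a' for a ≤ a' (symmetric, so this suffices):
a = -6: -6+-6=-12, -6+-3=-9, -6+-1=-7, -6+1=-5, -6+6=0, -6+8=2, -6+11=5
a = -3: -3+-3=-6, -3+-1=-4, -3+1=-2, -3+6=3, -3+8=5, -3+11=8
a = -1: -1+-1=-2, -1+1=0, -1+6=5, -1+8=7, -1+11=10
a = 1: 1+1=2, 1+6=7, 1+8=9, 1+11=12
a = 6: 6+6=12, 6+8=14, 6+11=17
a = 8: 8+8=16, 8+11=19
a = 11: 11+11=22
Distinct sums: {-12, -9, -7, -6, -5, -4, -2, 0, 2, 3, 5, 7, 8, 9, 10, 12, 14, 16, 17, 19, 22}
|A + A| = 21

|A + A| = 21


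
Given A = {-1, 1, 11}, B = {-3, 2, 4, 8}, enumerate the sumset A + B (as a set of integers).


A + B = {a + b : a ∈ A, b ∈ B}.
Enumerate all |A|·|B| = 3·4 = 12 pairs (a, b) and collect distinct sums.
a = -1: -1+-3=-4, -1+2=1, -1+4=3, -1+8=7
a = 1: 1+-3=-2, 1+2=3, 1+4=5, 1+8=9
a = 11: 11+-3=8, 11+2=13, 11+4=15, 11+8=19
Collecting distinct sums: A + B = {-4, -2, 1, 3, 5, 7, 8, 9, 13, 15, 19}
|A + B| = 11

A + B = {-4, -2, 1, 3, 5, 7, 8, 9, 13, 15, 19}


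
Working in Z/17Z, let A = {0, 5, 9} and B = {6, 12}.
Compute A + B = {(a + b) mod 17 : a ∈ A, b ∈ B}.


Work in Z/17Z: reduce every sum a + b modulo 17.
Enumerate all 6 pairs:
a = 0: 0+6=6, 0+12=12
a = 5: 5+6=11, 5+12=0
a = 9: 9+6=15, 9+12=4
Distinct residues collected: {0, 4, 6, 11, 12, 15}
|A + B| = 6 (out of 17 total residues).

A + B = {0, 4, 6, 11, 12, 15}


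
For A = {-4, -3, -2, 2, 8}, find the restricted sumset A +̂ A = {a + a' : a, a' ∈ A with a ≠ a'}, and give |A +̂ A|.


Restricted sumset: A +̂ A = {a + a' : a ∈ A, a' ∈ A, a ≠ a'}.
Equivalently, take A + A and drop any sum 2a that is achievable ONLY as a + a for a ∈ A (i.e. sums representable only with equal summands).
Enumerate pairs (a, a') with a < a' (symmetric, so each unordered pair gives one sum; this covers all a ≠ a'):
  -4 + -3 = -7
  -4 + -2 = -6
  -4 + 2 = -2
  -4 + 8 = 4
  -3 + -2 = -5
  -3 + 2 = -1
  -3 + 8 = 5
  -2 + 2 = 0
  -2 + 8 = 6
  2 + 8 = 10
Collected distinct sums: {-7, -6, -5, -2, -1, 0, 4, 5, 6, 10}
|A +̂ A| = 10
(Reference bound: |A +̂ A| ≥ 2|A| - 3 for |A| ≥ 2, with |A| = 5 giving ≥ 7.)

|A +̂ A| = 10


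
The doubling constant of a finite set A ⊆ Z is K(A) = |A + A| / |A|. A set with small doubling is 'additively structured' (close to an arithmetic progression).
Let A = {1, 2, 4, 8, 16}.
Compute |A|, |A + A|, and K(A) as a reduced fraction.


|A| = 5.
Compute A + A by enumerating all 25 pairs.
A + A = {2, 3, 4, 5, 6, 8, 9, 10, 12, 16, 17, 18, 20, 24, 32}, so |A + A| = 15.
K = |A + A| / |A| = 15/5 = 3/1 ≈ 3.0000.
Reference: AP of size 5 gives K = 9/5 ≈ 1.8000; a fully generic set of size 5 gives K ≈ 3.0000.

|A| = 5, |A + A| = 15, K = 15/5 = 3/1.


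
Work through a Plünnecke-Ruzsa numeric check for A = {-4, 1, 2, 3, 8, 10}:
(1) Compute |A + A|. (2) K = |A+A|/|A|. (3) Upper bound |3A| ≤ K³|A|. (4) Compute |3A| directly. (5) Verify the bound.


|A| = 6.
Step 1: Compute A + A by enumerating all 36 pairs.
A + A = {-8, -3, -2, -1, 2, 3, 4, 5, 6, 9, 10, 11, 12, 13, 16, 18, 20}, so |A + A| = 17.
Step 2: Doubling constant K = |A + A|/|A| = 17/6 = 17/6 ≈ 2.8333.
Step 3: Plünnecke-Ruzsa gives |3A| ≤ K³·|A| = (2.8333)³ · 6 ≈ 136.4722.
Step 4: Compute 3A = A + A + A directly by enumerating all triples (a,b,c) ∈ A³; |3A| = 34.
Step 5: Check 34 ≤ 136.4722? Yes ✓.

K = 17/6, Plünnecke-Ruzsa bound K³|A| ≈ 136.4722, |3A| = 34, inequality holds.


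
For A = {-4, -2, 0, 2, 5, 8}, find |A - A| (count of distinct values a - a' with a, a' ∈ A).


A - A = {a - a' : a, a' ∈ A}; |A| = 6.
Bounds: 2|A|-1 ≤ |A - A| ≤ |A|² - |A| + 1, i.e. 11 ≤ |A - A| ≤ 31.
Note: 0 ∈ A - A always (from a - a). The set is symmetric: if d ∈ A - A then -d ∈ A - A.
Enumerate nonzero differences d = a - a' with a > a' (then include -d):
Positive differences: {2, 3, 4, 5, 6, 7, 8, 9, 10, 12}
Full difference set: {0} ∪ (positive diffs) ∪ (negative diffs).
|A - A| = 1 + 2·10 = 21 (matches direct enumeration: 21).

|A - A| = 21


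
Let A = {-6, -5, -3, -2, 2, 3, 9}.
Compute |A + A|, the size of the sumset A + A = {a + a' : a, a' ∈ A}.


A + A = {a + a' : a, a' ∈ A}; |A| = 7.
General bounds: 2|A| - 1 ≤ |A + A| ≤ |A|(|A|+1)/2, i.e. 13 ≤ |A + A| ≤ 28.
Lower bound 2|A|-1 is attained iff A is an arithmetic progression.
Enumerate sums a + a' for a ≤ a' (symmetric, so this suffices):
a = -6: -6+-6=-12, -6+-5=-11, -6+-3=-9, -6+-2=-8, -6+2=-4, -6+3=-3, -6+9=3
a = -5: -5+-5=-10, -5+-3=-8, -5+-2=-7, -5+2=-3, -5+3=-2, -5+9=4
a = -3: -3+-3=-6, -3+-2=-5, -3+2=-1, -3+3=0, -3+9=6
a = -2: -2+-2=-4, -2+2=0, -2+3=1, -2+9=7
a = 2: 2+2=4, 2+3=5, 2+9=11
a = 3: 3+3=6, 3+9=12
a = 9: 9+9=18
Distinct sums: {-12, -11, -10, -9, -8, -7, -6, -5, -4, -3, -2, -1, 0, 1, 3, 4, 5, 6, 7, 11, 12, 18}
|A + A| = 22

|A + A| = 22


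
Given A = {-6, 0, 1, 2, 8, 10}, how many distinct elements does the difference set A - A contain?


A - A = {a - a' : a, a' ∈ A}; |A| = 6.
Bounds: 2|A|-1 ≤ |A - A| ≤ |A|² - |A| + 1, i.e. 11 ≤ |A - A| ≤ 31.
Note: 0 ∈ A - A always (from a - a). The set is symmetric: if d ∈ A - A then -d ∈ A - A.
Enumerate nonzero differences d = a - a' with a > a' (then include -d):
Positive differences: {1, 2, 6, 7, 8, 9, 10, 14, 16}
Full difference set: {0} ∪ (positive diffs) ∪ (negative diffs).
|A - A| = 1 + 2·9 = 19 (matches direct enumeration: 19).

|A - A| = 19


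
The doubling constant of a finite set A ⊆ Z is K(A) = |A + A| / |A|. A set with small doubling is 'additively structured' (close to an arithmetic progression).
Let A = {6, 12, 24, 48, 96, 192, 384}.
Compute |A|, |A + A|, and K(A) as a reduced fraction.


|A| = 7.
Compute A + A by enumerating all 49 pairs.
A + A = {12, 18, 24, 30, 36, 48, 54, 60, 72, 96, 102, 108, 120, 144, 192, 198, 204, 216, 240, 288, 384, 390, 396, 408, 432, 480, 576, 768}, so |A + A| = 28.
K = |A + A| / |A| = 28/7 = 4/1 ≈ 4.0000.
Reference: AP of size 7 gives K = 13/7 ≈ 1.8571; a fully generic set of size 7 gives K ≈ 4.0000.

|A| = 7, |A + A| = 28, K = 28/7 = 4/1.


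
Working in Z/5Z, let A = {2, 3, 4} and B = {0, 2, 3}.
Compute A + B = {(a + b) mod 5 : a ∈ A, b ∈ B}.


Work in Z/5Z: reduce every sum a + b modulo 5.
Enumerate all 9 pairs:
a = 2: 2+0=2, 2+2=4, 2+3=0
a = 3: 3+0=3, 3+2=0, 3+3=1
a = 4: 4+0=4, 4+2=1, 4+3=2
Distinct residues collected: {0, 1, 2, 3, 4}
|A + B| = 5 (out of 5 total residues).

A + B = {0, 1, 2, 3, 4}


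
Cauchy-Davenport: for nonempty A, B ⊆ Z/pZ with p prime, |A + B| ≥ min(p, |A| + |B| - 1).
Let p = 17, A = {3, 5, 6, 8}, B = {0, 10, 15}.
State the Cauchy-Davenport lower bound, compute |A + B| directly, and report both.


Cauchy-Davenport: |A + B| ≥ min(p, |A| + |B| - 1) for A, B nonempty in Z/pZ.
|A| = 4, |B| = 3, p = 17.
CD lower bound = min(17, 4 + 3 - 1) = min(17, 6) = 6.
Compute A + B mod 17 directly:
a = 3: 3+0=3, 3+10=13, 3+15=1
a = 5: 5+0=5, 5+10=15, 5+15=3
a = 6: 6+0=6, 6+10=16, 6+15=4
a = 8: 8+0=8, 8+10=1, 8+15=6
A + B = {1, 3, 4, 5, 6, 8, 13, 15, 16}, so |A + B| = 9.
Verify: 9 ≥ 6? Yes ✓.

CD lower bound = 6, actual |A + B| = 9.


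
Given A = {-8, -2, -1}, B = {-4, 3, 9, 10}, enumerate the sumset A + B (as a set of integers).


A + B = {a + b : a ∈ A, b ∈ B}.
Enumerate all |A|·|B| = 3·4 = 12 pairs (a, b) and collect distinct sums.
a = -8: -8+-4=-12, -8+3=-5, -8+9=1, -8+10=2
a = -2: -2+-4=-6, -2+3=1, -2+9=7, -2+10=8
a = -1: -1+-4=-5, -1+3=2, -1+9=8, -1+10=9
Collecting distinct sums: A + B = {-12, -6, -5, 1, 2, 7, 8, 9}
|A + B| = 8

A + B = {-12, -6, -5, 1, 2, 7, 8, 9}


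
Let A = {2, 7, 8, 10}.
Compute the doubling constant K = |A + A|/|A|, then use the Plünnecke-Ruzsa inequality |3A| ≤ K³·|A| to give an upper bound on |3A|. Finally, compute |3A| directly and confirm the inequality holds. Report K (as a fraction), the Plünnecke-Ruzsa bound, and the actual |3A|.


|A| = 4.
Step 1: Compute A + A by enumerating all 16 pairs.
A + A = {4, 9, 10, 12, 14, 15, 16, 17, 18, 20}, so |A + A| = 10.
Step 2: Doubling constant K = |A + A|/|A| = 10/4 = 10/4 ≈ 2.5000.
Step 3: Plünnecke-Ruzsa gives |3A| ≤ K³·|A| = (2.5000)³ · 4 ≈ 62.5000.
Step 4: Compute 3A = A + A + A directly by enumerating all triples (a,b,c) ∈ A³; |3A| = 18.
Step 5: Check 18 ≤ 62.5000? Yes ✓.

K = 10/4, Plünnecke-Ruzsa bound K³|A| ≈ 62.5000, |3A| = 18, inequality holds.


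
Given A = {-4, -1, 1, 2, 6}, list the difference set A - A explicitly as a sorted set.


A - A = {a - a' : a, a' ∈ A}.
Compute a - a' for each ordered pair (a, a'):
a = -4: -4--4=0, -4--1=-3, -4-1=-5, -4-2=-6, -4-6=-10
a = -1: -1--4=3, -1--1=0, -1-1=-2, -1-2=-3, -1-6=-7
a = 1: 1--4=5, 1--1=2, 1-1=0, 1-2=-1, 1-6=-5
a = 2: 2--4=6, 2--1=3, 2-1=1, 2-2=0, 2-6=-4
a = 6: 6--4=10, 6--1=7, 6-1=5, 6-2=4, 6-6=0
Collecting distinct values (and noting 0 appears from a-a):
A - A = {-10, -7, -6, -5, -4, -3, -2, -1, 0, 1, 2, 3, 4, 5, 6, 7, 10}
|A - A| = 17

A - A = {-10, -7, -6, -5, -4, -3, -2, -1, 0, 1, 2, 3, 4, 5, 6, 7, 10}


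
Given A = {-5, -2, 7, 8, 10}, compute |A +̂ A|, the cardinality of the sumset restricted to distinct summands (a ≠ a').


Restricted sumset: A +̂ A = {a + a' : a ∈ A, a' ∈ A, a ≠ a'}.
Equivalently, take A + A and drop any sum 2a that is achievable ONLY as a + a for a ∈ A (i.e. sums representable only with equal summands).
Enumerate pairs (a, a') with a < a' (symmetric, so each unordered pair gives one sum; this covers all a ≠ a'):
  -5 + -2 = -7
  -5 + 7 = 2
  -5 + 8 = 3
  -5 + 10 = 5
  -2 + 7 = 5
  -2 + 8 = 6
  -2 + 10 = 8
  7 + 8 = 15
  7 + 10 = 17
  8 + 10 = 18
Collected distinct sums: {-7, 2, 3, 5, 6, 8, 15, 17, 18}
|A +̂ A| = 9
(Reference bound: |A +̂ A| ≥ 2|A| - 3 for |A| ≥ 2, with |A| = 5 giving ≥ 7.)

|A +̂ A| = 9


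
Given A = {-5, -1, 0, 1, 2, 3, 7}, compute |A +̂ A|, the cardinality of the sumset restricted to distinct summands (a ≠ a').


Restricted sumset: A +̂ A = {a + a' : a ∈ A, a' ∈ A, a ≠ a'}.
Equivalently, take A + A and drop any sum 2a that is achievable ONLY as a + a for a ∈ A (i.e. sums representable only with equal summands).
Enumerate pairs (a, a') with a < a' (symmetric, so each unordered pair gives one sum; this covers all a ≠ a'):
  -5 + -1 = -6
  -5 + 0 = -5
  -5 + 1 = -4
  -5 + 2 = -3
  -5 + 3 = -2
  -5 + 7 = 2
  -1 + 0 = -1
  -1 + 1 = 0
  -1 + 2 = 1
  -1 + 3 = 2
  -1 + 7 = 6
  0 + 1 = 1
  0 + 2 = 2
  0 + 3 = 3
  0 + 7 = 7
  1 + 2 = 3
  1 + 3 = 4
  1 + 7 = 8
  2 + 3 = 5
  2 + 7 = 9
  3 + 7 = 10
Collected distinct sums: {-6, -5, -4, -3, -2, -1, 0, 1, 2, 3, 4, 5, 6, 7, 8, 9, 10}
|A +̂ A| = 17
(Reference bound: |A +̂ A| ≥ 2|A| - 3 for |A| ≥ 2, with |A| = 7 giving ≥ 11.)

|A +̂ A| = 17


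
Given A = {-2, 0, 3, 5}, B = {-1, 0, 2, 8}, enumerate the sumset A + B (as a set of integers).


A + B = {a + b : a ∈ A, b ∈ B}.
Enumerate all |A|·|B| = 4·4 = 16 pairs (a, b) and collect distinct sums.
a = -2: -2+-1=-3, -2+0=-2, -2+2=0, -2+8=6
a = 0: 0+-1=-1, 0+0=0, 0+2=2, 0+8=8
a = 3: 3+-1=2, 3+0=3, 3+2=5, 3+8=11
a = 5: 5+-1=4, 5+0=5, 5+2=7, 5+8=13
Collecting distinct sums: A + B = {-3, -2, -1, 0, 2, 3, 4, 5, 6, 7, 8, 11, 13}
|A + B| = 13

A + B = {-3, -2, -1, 0, 2, 3, 4, 5, 6, 7, 8, 11, 13}


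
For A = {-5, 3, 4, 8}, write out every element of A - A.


A - A = {a - a' : a, a' ∈ A}.
Compute a - a' for each ordered pair (a, a'):
a = -5: -5--5=0, -5-3=-8, -5-4=-9, -5-8=-13
a = 3: 3--5=8, 3-3=0, 3-4=-1, 3-8=-5
a = 4: 4--5=9, 4-3=1, 4-4=0, 4-8=-4
a = 8: 8--5=13, 8-3=5, 8-4=4, 8-8=0
Collecting distinct values (and noting 0 appears from a-a):
A - A = {-13, -9, -8, -5, -4, -1, 0, 1, 4, 5, 8, 9, 13}
|A - A| = 13

A - A = {-13, -9, -8, -5, -4, -1, 0, 1, 4, 5, 8, 9, 13}


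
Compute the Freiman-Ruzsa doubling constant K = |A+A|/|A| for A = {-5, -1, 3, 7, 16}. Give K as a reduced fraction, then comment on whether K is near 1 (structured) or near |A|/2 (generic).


|A| = 5.
Compute A + A by enumerating all 25 pairs.
A + A = {-10, -6, -2, 2, 6, 10, 11, 14, 15, 19, 23, 32}, so |A + A| = 12.
K = |A + A| / |A| = 12/5 (already in lowest terms) ≈ 2.4000.
Reference: AP of size 5 gives K = 9/5 ≈ 1.8000; a fully generic set of size 5 gives K ≈ 3.0000.

|A| = 5, |A + A| = 12, K = 12/5.


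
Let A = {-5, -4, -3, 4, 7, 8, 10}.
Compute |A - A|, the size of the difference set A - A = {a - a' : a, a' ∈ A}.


A - A = {a - a' : a, a' ∈ A}; |A| = 7.
Bounds: 2|A|-1 ≤ |A - A| ≤ |A|² - |A| + 1, i.e. 13 ≤ |A - A| ≤ 43.
Note: 0 ∈ A - A always (from a - a). The set is symmetric: if d ∈ A - A then -d ∈ A - A.
Enumerate nonzero differences d = a - a' with a > a' (then include -d):
Positive differences: {1, 2, 3, 4, 6, 7, 8, 9, 10, 11, 12, 13, 14, 15}
Full difference set: {0} ∪ (positive diffs) ∪ (negative diffs).
|A - A| = 1 + 2·14 = 29 (matches direct enumeration: 29).

|A - A| = 29


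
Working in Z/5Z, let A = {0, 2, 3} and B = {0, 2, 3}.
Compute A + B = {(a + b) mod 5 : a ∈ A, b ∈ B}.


Work in Z/5Z: reduce every sum a + b modulo 5.
Enumerate all 9 pairs:
a = 0: 0+0=0, 0+2=2, 0+3=3
a = 2: 2+0=2, 2+2=4, 2+3=0
a = 3: 3+0=3, 3+2=0, 3+3=1
Distinct residues collected: {0, 1, 2, 3, 4}
|A + B| = 5 (out of 5 total residues).

A + B = {0, 1, 2, 3, 4}


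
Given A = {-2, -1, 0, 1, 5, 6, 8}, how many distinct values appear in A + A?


A + A = {a + a' : a, a' ∈ A}; |A| = 7.
General bounds: 2|A| - 1 ≤ |A + A| ≤ |A|(|A|+1)/2, i.e. 13 ≤ |A + A| ≤ 28.
Lower bound 2|A|-1 is attained iff A is an arithmetic progression.
Enumerate sums a + a' for a ≤ a' (symmetric, so this suffices):
a = -2: -2+-2=-4, -2+-1=-3, -2+0=-2, -2+1=-1, -2+5=3, -2+6=4, -2+8=6
a = -1: -1+-1=-2, -1+0=-1, -1+1=0, -1+5=4, -1+6=5, -1+8=7
a = 0: 0+0=0, 0+1=1, 0+5=5, 0+6=6, 0+8=8
a = 1: 1+1=2, 1+5=6, 1+6=7, 1+8=9
a = 5: 5+5=10, 5+6=11, 5+8=13
a = 6: 6+6=12, 6+8=14
a = 8: 8+8=16
Distinct sums: {-4, -3, -2, -1, 0, 1, 2, 3, 4, 5, 6, 7, 8, 9, 10, 11, 12, 13, 14, 16}
|A + A| = 20

|A + A| = 20


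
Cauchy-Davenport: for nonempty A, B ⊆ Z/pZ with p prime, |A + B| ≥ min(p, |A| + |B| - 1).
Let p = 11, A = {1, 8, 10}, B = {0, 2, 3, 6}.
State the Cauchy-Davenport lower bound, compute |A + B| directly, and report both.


Cauchy-Davenport: |A + B| ≥ min(p, |A| + |B| - 1) for A, B nonempty in Z/pZ.
|A| = 3, |B| = 4, p = 11.
CD lower bound = min(11, 3 + 4 - 1) = min(11, 6) = 6.
Compute A + B mod 11 directly:
a = 1: 1+0=1, 1+2=3, 1+3=4, 1+6=7
a = 8: 8+0=8, 8+2=10, 8+3=0, 8+6=3
a = 10: 10+0=10, 10+2=1, 10+3=2, 10+6=5
A + B = {0, 1, 2, 3, 4, 5, 7, 8, 10}, so |A + B| = 9.
Verify: 9 ≥ 6? Yes ✓.

CD lower bound = 6, actual |A + B| = 9.


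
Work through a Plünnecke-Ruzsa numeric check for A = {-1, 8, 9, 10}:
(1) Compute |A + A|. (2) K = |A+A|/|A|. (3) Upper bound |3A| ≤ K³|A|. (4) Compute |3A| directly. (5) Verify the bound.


|A| = 4.
Step 1: Compute A + A by enumerating all 16 pairs.
A + A = {-2, 7, 8, 9, 16, 17, 18, 19, 20}, so |A + A| = 9.
Step 2: Doubling constant K = |A + A|/|A| = 9/4 = 9/4 ≈ 2.2500.
Step 3: Plünnecke-Ruzsa gives |3A| ≤ K³·|A| = (2.2500)³ · 4 ≈ 45.5625.
Step 4: Compute 3A = A + A + A directly by enumerating all triples (a,b,c) ∈ A³; |3A| = 16.
Step 5: Check 16 ≤ 45.5625? Yes ✓.

K = 9/4, Plünnecke-Ruzsa bound K³|A| ≈ 45.5625, |3A| = 16, inequality holds.


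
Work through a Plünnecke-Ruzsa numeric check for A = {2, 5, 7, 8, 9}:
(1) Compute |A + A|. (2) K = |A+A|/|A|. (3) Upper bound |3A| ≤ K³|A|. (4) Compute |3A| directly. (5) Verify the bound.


|A| = 5.
Step 1: Compute A + A by enumerating all 25 pairs.
A + A = {4, 7, 9, 10, 11, 12, 13, 14, 15, 16, 17, 18}, so |A + A| = 12.
Step 2: Doubling constant K = |A + A|/|A| = 12/5 = 12/5 ≈ 2.4000.
Step 3: Plünnecke-Ruzsa gives |3A| ≤ K³·|A| = (2.4000)³ · 5 ≈ 69.1200.
Step 4: Compute 3A = A + A + A directly by enumerating all triples (a,b,c) ∈ A³; |3A| = 19.
Step 5: Check 19 ≤ 69.1200? Yes ✓.

K = 12/5, Plünnecke-Ruzsa bound K³|A| ≈ 69.1200, |3A| = 19, inequality holds.


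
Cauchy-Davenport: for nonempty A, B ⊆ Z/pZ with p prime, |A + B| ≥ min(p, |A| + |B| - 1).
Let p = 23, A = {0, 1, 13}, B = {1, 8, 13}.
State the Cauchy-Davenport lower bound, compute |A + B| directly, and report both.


Cauchy-Davenport: |A + B| ≥ min(p, |A| + |B| - 1) for A, B nonempty in Z/pZ.
|A| = 3, |B| = 3, p = 23.
CD lower bound = min(23, 3 + 3 - 1) = min(23, 5) = 5.
Compute A + B mod 23 directly:
a = 0: 0+1=1, 0+8=8, 0+13=13
a = 1: 1+1=2, 1+8=9, 1+13=14
a = 13: 13+1=14, 13+8=21, 13+13=3
A + B = {1, 2, 3, 8, 9, 13, 14, 21}, so |A + B| = 8.
Verify: 8 ≥ 5? Yes ✓.

CD lower bound = 5, actual |A + B| = 8.


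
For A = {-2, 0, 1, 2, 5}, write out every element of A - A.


A - A = {a - a' : a, a' ∈ A}.
Compute a - a' for each ordered pair (a, a'):
a = -2: -2--2=0, -2-0=-2, -2-1=-3, -2-2=-4, -2-5=-7
a = 0: 0--2=2, 0-0=0, 0-1=-1, 0-2=-2, 0-5=-5
a = 1: 1--2=3, 1-0=1, 1-1=0, 1-2=-1, 1-5=-4
a = 2: 2--2=4, 2-0=2, 2-1=1, 2-2=0, 2-5=-3
a = 5: 5--2=7, 5-0=5, 5-1=4, 5-2=3, 5-5=0
Collecting distinct values (and noting 0 appears from a-a):
A - A = {-7, -5, -4, -3, -2, -1, 0, 1, 2, 3, 4, 5, 7}
|A - A| = 13

A - A = {-7, -5, -4, -3, -2, -1, 0, 1, 2, 3, 4, 5, 7}


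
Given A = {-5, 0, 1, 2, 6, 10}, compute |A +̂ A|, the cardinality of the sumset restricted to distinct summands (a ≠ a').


Restricted sumset: A +̂ A = {a + a' : a ∈ A, a' ∈ A, a ≠ a'}.
Equivalently, take A + A and drop any sum 2a that is achievable ONLY as a + a for a ∈ A (i.e. sums representable only with equal summands).
Enumerate pairs (a, a') with a < a' (symmetric, so each unordered pair gives one sum; this covers all a ≠ a'):
  -5 + 0 = -5
  -5 + 1 = -4
  -5 + 2 = -3
  -5 + 6 = 1
  -5 + 10 = 5
  0 + 1 = 1
  0 + 2 = 2
  0 + 6 = 6
  0 + 10 = 10
  1 + 2 = 3
  1 + 6 = 7
  1 + 10 = 11
  2 + 6 = 8
  2 + 10 = 12
  6 + 10 = 16
Collected distinct sums: {-5, -4, -3, 1, 2, 3, 5, 6, 7, 8, 10, 11, 12, 16}
|A +̂ A| = 14
(Reference bound: |A +̂ A| ≥ 2|A| - 3 for |A| ≥ 2, with |A| = 6 giving ≥ 9.)

|A +̂ A| = 14


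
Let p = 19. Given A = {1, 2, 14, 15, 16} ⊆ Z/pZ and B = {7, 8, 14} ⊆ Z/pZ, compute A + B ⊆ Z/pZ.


Work in Z/19Z: reduce every sum a + b modulo 19.
Enumerate all 15 pairs:
a = 1: 1+7=8, 1+8=9, 1+14=15
a = 2: 2+7=9, 2+8=10, 2+14=16
a = 14: 14+7=2, 14+8=3, 14+14=9
a = 15: 15+7=3, 15+8=4, 15+14=10
a = 16: 16+7=4, 16+8=5, 16+14=11
Distinct residues collected: {2, 3, 4, 5, 8, 9, 10, 11, 15, 16}
|A + B| = 10 (out of 19 total residues).

A + B = {2, 3, 4, 5, 8, 9, 10, 11, 15, 16}


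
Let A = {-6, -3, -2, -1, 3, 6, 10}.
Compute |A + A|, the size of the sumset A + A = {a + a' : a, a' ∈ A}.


A + A = {a + a' : a, a' ∈ A}; |A| = 7.
General bounds: 2|A| - 1 ≤ |A + A| ≤ |A|(|A|+1)/2, i.e. 13 ≤ |A + A| ≤ 28.
Lower bound 2|A|-1 is attained iff A is an arithmetic progression.
Enumerate sums a + a' for a ≤ a' (symmetric, so this suffices):
a = -6: -6+-6=-12, -6+-3=-9, -6+-2=-8, -6+-1=-7, -6+3=-3, -6+6=0, -6+10=4
a = -3: -3+-3=-6, -3+-2=-5, -3+-1=-4, -3+3=0, -3+6=3, -3+10=7
a = -2: -2+-2=-4, -2+-1=-3, -2+3=1, -2+6=4, -2+10=8
a = -1: -1+-1=-2, -1+3=2, -1+6=5, -1+10=9
a = 3: 3+3=6, 3+6=9, 3+10=13
a = 6: 6+6=12, 6+10=16
a = 10: 10+10=20
Distinct sums: {-12, -9, -8, -7, -6, -5, -4, -3, -2, 0, 1, 2, 3, 4, 5, 6, 7, 8, 9, 12, 13, 16, 20}
|A + A| = 23

|A + A| = 23


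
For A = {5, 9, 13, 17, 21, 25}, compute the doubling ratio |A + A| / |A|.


|A| = 6.
Compute A + A by enumerating all 36 pairs.
A + A = {10, 14, 18, 22, 26, 30, 34, 38, 42, 46, 50}, so |A + A| = 11.
K = |A + A| / |A| = 11/6 (already in lowest terms) ≈ 1.8333.
Reference: AP of size 6 gives K = 11/6 ≈ 1.8333; a fully generic set of size 6 gives K ≈ 3.5000.

|A| = 6, |A + A| = 11, K = 11/6.


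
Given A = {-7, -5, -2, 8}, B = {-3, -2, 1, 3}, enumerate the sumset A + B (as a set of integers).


A + B = {a + b : a ∈ A, b ∈ B}.
Enumerate all |A|·|B| = 4·4 = 16 pairs (a, b) and collect distinct sums.
a = -7: -7+-3=-10, -7+-2=-9, -7+1=-6, -7+3=-4
a = -5: -5+-3=-8, -5+-2=-7, -5+1=-4, -5+3=-2
a = -2: -2+-3=-5, -2+-2=-4, -2+1=-1, -2+3=1
a = 8: 8+-3=5, 8+-2=6, 8+1=9, 8+3=11
Collecting distinct sums: A + B = {-10, -9, -8, -7, -6, -5, -4, -2, -1, 1, 5, 6, 9, 11}
|A + B| = 14

A + B = {-10, -9, -8, -7, -6, -5, -4, -2, -1, 1, 5, 6, 9, 11}


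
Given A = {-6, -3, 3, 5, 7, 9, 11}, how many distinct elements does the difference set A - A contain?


A - A = {a - a' : a, a' ∈ A}; |A| = 7.
Bounds: 2|A|-1 ≤ |A - A| ≤ |A|² - |A| + 1, i.e. 13 ≤ |A - A| ≤ 43.
Note: 0 ∈ A - A always (from a - a). The set is symmetric: if d ∈ A - A then -d ∈ A - A.
Enumerate nonzero differences d = a - a' with a > a' (then include -d):
Positive differences: {2, 3, 4, 6, 8, 9, 10, 11, 12, 13, 14, 15, 17}
Full difference set: {0} ∪ (positive diffs) ∪ (negative diffs).
|A - A| = 1 + 2·13 = 27 (matches direct enumeration: 27).

|A - A| = 27


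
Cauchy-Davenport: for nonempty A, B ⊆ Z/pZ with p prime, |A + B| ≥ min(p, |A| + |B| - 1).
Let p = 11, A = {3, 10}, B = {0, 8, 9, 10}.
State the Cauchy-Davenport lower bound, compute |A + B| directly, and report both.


Cauchy-Davenport: |A + B| ≥ min(p, |A| + |B| - 1) for A, B nonempty in Z/pZ.
|A| = 2, |B| = 4, p = 11.
CD lower bound = min(11, 2 + 4 - 1) = min(11, 5) = 5.
Compute A + B mod 11 directly:
a = 3: 3+0=3, 3+8=0, 3+9=1, 3+10=2
a = 10: 10+0=10, 10+8=7, 10+9=8, 10+10=9
A + B = {0, 1, 2, 3, 7, 8, 9, 10}, so |A + B| = 8.
Verify: 8 ≥ 5? Yes ✓.

CD lower bound = 5, actual |A + B| = 8.


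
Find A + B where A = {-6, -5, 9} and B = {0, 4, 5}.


A + B = {a + b : a ∈ A, b ∈ B}.
Enumerate all |A|·|B| = 3·3 = 9 pairs (a, b) and collect distinct sums.
a = -6: -6+0=-6, -6+4=-2, -6+5=-1
a = -5: -5+0=-5, -5+4=-1, -5+5=0
a = 9: 9+0=9, 9+4=13, 9+5=14
Collecting distinct sums: A + B = {-6, -5, -2, -1, 0, 9, 13, 14}
|A + B| = 8

A + B = {-6, -5, -2, -1, 0, 9, 13, 14}


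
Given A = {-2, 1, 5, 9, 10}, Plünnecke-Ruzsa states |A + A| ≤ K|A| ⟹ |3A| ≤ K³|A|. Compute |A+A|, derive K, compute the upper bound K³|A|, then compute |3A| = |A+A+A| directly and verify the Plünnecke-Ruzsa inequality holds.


|A| = 5.
Step 1: Compute A + A by enumerating all 25 pairs.
A + A = {-4, -1, 2, 3, 6, 7, 8, 10, 11, 14, 15, 18, 19, 20}, so |A + A| = 14.
Step 2: Doubling constant K = |A + A|/|A| = 14/5 = 14/5 ≈ 2.8000.
Step 3: Plünnecke-Ruzsa gives |3A| ≤ K³·|A| = (2.8000)³ · 5 ≈ 109.7600.
Step 4: Compute 3A = A + A + A directly by enumerating all triples (a,b,c) ∈ A³; |3A| = 28.
Step 5: Check 28 ≤ 109.7600? Yes ✓.

K = 14/5, Plünnecke-Ruzsa bound K³|A| ≈ 109.7600, |3A| = 28, inequality holds.


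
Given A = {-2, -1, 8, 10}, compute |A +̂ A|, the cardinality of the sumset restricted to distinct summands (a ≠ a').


Restricted sumset: A +̂ A = {a + a' : a ∈ A, a' ∈ A, a ≠ a'}.
Equivalently, take A + A and drop any sum 2a that is achievable ONLY as a + a for a ∈ A (i.e. sums representable only with equal summands).
Enumerate pairs (a, a') with a < a' (symmetric, so each unordered pair gives one sum; this covers all a ≠ a'):
  -2 + -1 = -3
  -2 + 8 = 6
  -2 + 10 = 8
  -1 + 8 = 7
  -1 + 10 = 9
  8 + 10 = 18
Collected distinct sums: {-3, 6, 7, 8, 9, 18}
|A +̂ A| = 6
(Reference bound: |A +̂ A| ≥ 2|A| - 3 for |A| ≥ 2, with |A| = 4 giving ≥ 5.)

|A +̂ A| = 6


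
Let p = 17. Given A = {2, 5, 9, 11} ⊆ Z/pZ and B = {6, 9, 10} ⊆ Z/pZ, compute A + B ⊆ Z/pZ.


Work in Z/17Z: reduce every sum a + b modulo 17.
Enumerate all 12 pairs:
a = 2: 2+6=8, 2+9=11, 2+10=12
a = 5: 5+6=11, 5+9=14, 5+10=15
a = 9: 9+6=15, 9+9=1, 9+10=2
a = 11: 11+6=0, 11+9=3, 11+10=4
Distinct residues collected: {0, 1, 2, 3, 4, 8, 11, 12, 14, 15}
|A + B| = 10 (out of 17 total residues).

A + B = {0, 1, 2, 3, 4, 8, 11, 12, 14, 15}


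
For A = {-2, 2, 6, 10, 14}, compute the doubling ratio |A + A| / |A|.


|A| = 5.
Compute A + A by enumerating all 25 pairs.
A + A = {-4, 0, 4, 8, 12, 16, 20, 24, 28}, so |A + A| = 9.
K = |A + A| / |A| = 9/5 (already in lowest terms) ≈ 1.8000.
Reference: AP of size 5 gives K = 9/5 ≈ 1.8000; a fully generic set of size 5 gives K ≈ 3.0000.

|A| = 5, |A + A| = 9, K = 9/5.


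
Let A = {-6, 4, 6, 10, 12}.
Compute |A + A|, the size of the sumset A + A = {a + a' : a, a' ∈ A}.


A + A = {a + a' : a, a' ∈ A}; |A| = 5.
General bounds: 2|A| - 1 ≤ |A + A| ≤ |A|(|A|+1)/2, i.e. 9 ≤ |A + A| ≤ 15.
Lower bound 2|A|-1 is attained iff A is an arithmetic progression.
Enumerate sums a + a' for a ≤ a' (symmetric, so this suffices):
a = -6: -6+-6=-12, -6+4=-2, -6+6=0, -6+10=4, -6+12=6
a = 4: 4+4=8, 4+6=10, 4+10=14, 4+12=16
a = 6: 6+6=12, 6+10=16, 6+12=18
a = 10: 10+10=20, 10+12=22
a = 12: 12+12=24
Distinct sums: {-12, -2, 0, 4, 6, 8, 10, 12, 14, 16, 18, 20, 22, 24}
|A + A| = 14

|A + A| = 14


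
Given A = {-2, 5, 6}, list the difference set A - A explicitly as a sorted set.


A - A = {a - a' : a, a' ∈ A}.
Compute a - a' for each ordered pair (a, a'):
a = -2: -2--2=0, -2-5=-7, -2-6=-8
a = 5: 5--2=7, 5-5=0, 5-6=-1
a = 6: 6--2=8, 6-5=1, 6-6=0
Collecting distinct values (and noting 0 appears from a-a):
A - A = {-8, -7, -1, 0, 1, 7, 8}
|A - A| = 7

A - A = {-8, -7, -1, 0, 1, 7, 8}


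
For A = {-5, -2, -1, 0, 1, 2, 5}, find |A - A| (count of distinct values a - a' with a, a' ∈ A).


A - A = {a - a' : a, a' ∈ A}; |A| = 7.
Bounds: 2|A|-1 ≤ |A - A| ≤ |A|² - |A| + 1, i.e. 13 ≤ |A - A| ≤ 43.
Note: 0 ∈ A - A always (from a - a). The set is symmetric: if d ∈ A - A then -d ∈ A - A.
Enumerate nonzero differences d = a - a' with a > a' (then include -d):
Positive differences: {1, 2, 3, 4, 5, 6, 7, 10}
Full difference set: {0} ∪ (positive diffs) ∪ (negative diffs).
|A - A| = 1 + 2·8 = 17 (matches direct enumeration: 17).

|A - A| = 17


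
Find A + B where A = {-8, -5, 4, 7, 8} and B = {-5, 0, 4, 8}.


A + B = {a + b : a ∈ A, b ∈ B}.
Enumerate all |A|·|B| = 5·4 = 20 pairs (a, b) and collect distinct sums.
a = -8: -8+-5=-13, -8+0=-8, -8+4=-4, -8+8=0
a = -5: -5+-5=-10, -5+0=-5, -5+4=-1, -5+8=3
a = 4: 4+-5=-1, 4+0=4, 4+4=8, 4+8=12
a = 7: 7+-5=2, 7+0=7, 7+4=11, 7+8=15
a = 8: 8+-5=3, 8+0=8, 8+4=12, 8+8=16
Collecting distinct sums: A + B = {-13, -10, -8, -5, -4, -1, 0, 2, 3, 4, 7, 8, 11, 12, 15, 16}
|A + B| = 16

A + B = {-13, -10, -8, -5, -4, -1, 0, 2, 3, 4, 7, 8, 11, 12, 15, 16}


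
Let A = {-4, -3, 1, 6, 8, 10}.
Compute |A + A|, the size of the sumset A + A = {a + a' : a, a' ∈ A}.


A + A = {a + a' : a, a' ∈ A}; |A| = 6.
General bounds: 2|A| - 1 ≤ |A + A| ≤ |A|(|A|+1)/2, i.e. 11 ≤ |A + A| ≤ 21.
Lower bound 2|A|-1 is attained iff A is an arithmetic progression.
Enumerate sums a + a' for a ≤ a' (symmetric, so this suffices):
a = -4: -4+-4=-8, -4+-3=-7, -4+1=-3, -4+6=2, -4+8=4, -4+10=6
a = -3: -3+-3=-6, -3+1=-2, -3+6=3, -3+8=5, -3+10=7
a = 1: 1+1=2, 1+6=7, 1+8=9, 1+10=11
a = 6: 6+6=12, 6+8=14, 6+10=16
a = 8: 8+8=16, 8+10=18
a = 10: 10+10=20
Distinct sums: {-8, -7, -6, -3, -2, 2, 3, 4, 5, 6, 7, 9, 11, 12, 14, 16, 18, 20}
|A + A| = 18

|A + A| = 18


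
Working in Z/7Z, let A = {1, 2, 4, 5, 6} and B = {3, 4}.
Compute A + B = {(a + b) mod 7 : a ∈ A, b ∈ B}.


Work in Z/7Z: reduce every sum a + b modulo 7.
Enumerate all 10 pairs:
a = 1: 1+3=4, 1+4=5
a = 2: 2+3=5, 2+4=6
a = 4: 4+3=0, 4+4=1
a = 5: 5+3=1, 5+4=2
a = 6: 6+3=2, 6+4=3
Distinct residues collected: {0, 1, 2, 3, 4, 5, 6}
|A + B| = 7 (out of 7 total residues).

A + B = {0, 1, 2, 3, 4, 5, 6}


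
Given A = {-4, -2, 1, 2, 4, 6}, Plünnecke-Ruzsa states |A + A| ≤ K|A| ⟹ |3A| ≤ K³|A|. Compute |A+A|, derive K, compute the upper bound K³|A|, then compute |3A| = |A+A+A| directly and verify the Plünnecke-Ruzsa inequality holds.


|A| = 6.
Step 1: Compute A + A by enumerating all 36 pairs.
A + A = {-8, -6, -4, -3, -2, -1, 0, 2, 3, 4, 5, 6, 7, 8, 10, 12}, so |A + A| = 16.
Step 2: Doubling constant K = |A + A|/|A| = 16/6 = 16/6 ≈ 2.6667.
Step 3: Plünnecke-Ruzsa gives |3A| ≤ K³·|A| = (2.6667)³ · 6 ≈ 113.7778.
Step 4: Compute 3A = A + A + A directly by enumerating all triples (a,b,c) ∈ A³; |3A| = 27.
Step 5: Check 27 ≤ 113.7778? Yes ✓.

K = 16/6, Plünnecke-Ruzsa bound K³|A| ≈ 113.7778, |3A| = 27, inequality holds.


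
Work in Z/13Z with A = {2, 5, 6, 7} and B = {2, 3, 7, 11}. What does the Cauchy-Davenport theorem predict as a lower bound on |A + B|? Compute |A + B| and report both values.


Cauchy-Davenport: |A + B| ≥ min(p, |A| + |B| - 1) for A, B nonempty in Z/pZ.
|A| = 4, |B| = 4, p = 13.
CD lower bound = min(13, 4 + 4 - 1) = min(13, 7) = 7.
Compute A + B mod 13 directly:
a = 2: 2+2=4, 2+3=5, 2+7=9, 2+11=0
a = 5: 5+2=7, 5+3=8, 5+7=12, 5+11=3
a = 6: 6+2=8, 6+3=9, 6+7=0, 6+11=4
a = 7: 7+2=9, 7+3=10, 7+7=1, 7+11=5
A + B = {0, 1, 3, 4, 5, 7, 8, 9, 10, 12}, so |A + B| = 10.
Verify: 10 ≥ 7? Yes ✓.

CD lower bound = 7, actual |A + B| = 10.


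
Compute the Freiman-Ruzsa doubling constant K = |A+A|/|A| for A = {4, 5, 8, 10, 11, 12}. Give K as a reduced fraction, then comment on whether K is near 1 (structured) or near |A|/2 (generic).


|A| = 6.
Compute A + A by enumerating all 36 pairs.
A + A = {8, 9, 10, 12, 13, 14, 15, 16, 17, 18, 19, 20, 21, 22, 23, 24}, so |A + A| = 16.
K = |A + A| / |A| = 16/6 = 8/3 ≈ 2.6667.
Reference: AP of size 6 gives K = 11/6 ≈ 1.8333; a fully generic set of size 6 gives K ≈ 3.5000.

|A| = 6, |A + A| = 16, K = 16/6 = 8/3.


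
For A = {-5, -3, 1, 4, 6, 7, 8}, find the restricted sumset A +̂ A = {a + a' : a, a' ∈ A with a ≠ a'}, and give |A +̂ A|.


Restricted sumset: A +̂ A = {a + a' : a ∈ A, a' ∈ A, a ≠ a'}.
Equivalently, take A + A and drop any sum 2a that is achievable ONLY as a + a for a ∈ A (i.e. sums representable only with equal summands).
Enumerate pairs (a, a') with a < a' (symmetric, so each unordered pair gives one sum; this covers all a ≠ a'):
  -5 + -3 = -8
  -5 + 1 = -4
  -5 + 4 = -1
  -5 + 6 = 1
  -5 + 7 = 2
  -5 + 8 = 3
  -3 + 1 = -2
  -3 + 4 = 1
  -3 + 6 = 3
  -3 + 7 = 4
  -3 + 8 = 5
  1 + 4 = 5
  1 + 6 = 7
  1 + 7 = 8
  1 + 8 = 9
  4 + 6 = 10
  4 + 7 = 11
  4 + 8 = 12
  6 + 7 = 13
  6 + 8 = 14
  7 + 8 = 15
Collected distinct sums: {-8, -4, -2, -1, 1, 2, 3, 4, 5, 7, 8, 9, 10, 11, 12, 13, 14, 15}
|A +̂ A| = 18
(Reference bound: |A +̂ A| ≥ 2|A| - 3 for |A| ≥ 2, with |A| = 7 giving ≥ 11.)

|A +̂ A| = 18


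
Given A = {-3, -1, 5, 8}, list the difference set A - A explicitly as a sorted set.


A - A = {a - a' : a, a' ∈ A}.
Compute a - a' for each ordered pair (a, a'):
a = -3: -3--3=0, -3--1=-2, -3-5=-8, -3-8=-11
a = -1: -1--3=2, -1--1=0, -1-5=-6, -1-8=-9
a = 5: 5--3=8, 5--1=6, 5-5=0, 5-8=-3
a = 8: 8--3=11, 8--1=9, 8-5=3, 8-8=0
Collecting distinct values (and noting 0 appears from a-a):
A - A = {-11, -9, -8, -6, -3, -2, 0, 2, 3, 6, 8, 9, 11}
|A - A| = 13

A - A = {-11, -9, -8, -6, -3, -2, 0, 2, 3, 6, 8, 9, 11}


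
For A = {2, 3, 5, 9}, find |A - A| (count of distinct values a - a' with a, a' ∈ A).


A - A = {a - a' : a, a' ∈ A}; |A| = 4.
Bounds: 2|A|-1 ≤ |A - A| ≤ |A|² - |A| + 1, i.e. 7 ≤ |A - A| ≤ 13.
Note: 0 ∈ A - A always (from a - a). The set is symmetric: if d ∈ A - A then -d ∈ A - A.
Enumerate nonzero differences d = a - a' with a > a' (then include -d):
Positive differences: {1, 2, 3, 4, 6, 7}
Full difference set: {0} ∪ (positive diffs) ∪ (negative diffs).
|A - A| = 1 + 2·6 = 13 (matches direct enumeration: 13).

|A - A| = 13


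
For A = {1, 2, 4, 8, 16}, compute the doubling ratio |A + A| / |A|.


|A| = 5.
Compute A + A by enumerating all 25 pairs.
A + A = {2, 3, 4, 5, 6, 8, 9, 10, 12, 16, 17, 18, 20, 24, 32}, so |A + A| = 15.
K = |A + A| / |A| = 15/5 = 3/1 ≈ 3.0000.
Reference: AP of size 5 gives K = 9/5 ≈ 1.8000; a fully generic set of size 5 gives K ≈ 3.0000.

|A| = 5, |A + A| = 15, K = 15/5 = 3/1.


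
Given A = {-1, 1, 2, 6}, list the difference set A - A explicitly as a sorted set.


A - A = {a - a' : a, a' ∈ A}.
Compute a - a' for each ordered pair (a, a'):
a = -1: -1--1=0, -1-1=-2, -1-2=-3, -1-6=-7
a = 1: 1--1=2, 1-1=0, 1-2=-1, 1-6=-5
a = 2: 2--1=3, 2-1=1, 2-2=0, 2-6=-4
a = 6: 6--1=7, 6-1=5, 6-2=4, 6-6=0
Collecting distinct values (and noting 0 appears from a-a):
A - A = {-7, -5, -4, -3, -2, -1, 0, 1, 2, 3, 4, 5, 7}
|A - A| = 13

A - A = {-7, -5, -4, -3, -2, -1, 0, 1, 2, 3, 4, 5, 7}


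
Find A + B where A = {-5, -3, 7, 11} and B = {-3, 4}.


A + B = {a + b : a ∈ A, b ∈ B}.
Enumerate all |A|·|B| = 4·2 = 8 pairs (a, b) and collect distinct sums.
a = -5: -5+-3=-8, -5+4=-1
a = -3: -3+-3=-6, -3+4=1
a = 7: 7+-3=4, 7+4=11
a = 11: 11+-3=8, 11+4=15
Collecting distinct sums: A + B = {-8, -6, -1, 1, 4, 8, 11, 15}
|A + B| = 8

A + B = {-8, -6, -1, 1, 4, 8, 11, 15}


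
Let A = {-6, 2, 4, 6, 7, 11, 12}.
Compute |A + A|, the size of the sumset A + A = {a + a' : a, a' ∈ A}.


A + A = {a + a' : a, a' ∈ A}; |A| = 7.
General bounds: 2|A| - 1 ≤ |A + A| ≤ |A|(|A|+1)/2, i.e. 13 ≤ |A + A| ≤ 28.
Lower bound 2|A|-1 is attained iff A is an arithmetic progression.
Enumerate sums a + a' for a ≤ a' (symmetric, so this suffices):
a = -6: -6+-6=-12, -6+2=-4, -6+4=-2, -6+6=0, -6+7=1, -6+11=5, -6+12=6
a = 2: 2+2=4, 2+4=6, 2+6=8, 2+7=9, 2+11=13, 2+12=14
a = 4: 4+4=8, 4+6=10, 4+7=11, 4+11=15, 4+12=16
a = 6: 6+6=12, 6+7=13, 6+11=17, 6+12=18
a = 7: 7+7=14, 7+11=18, 7+12=19
a = 11: 11+11=22, 11+12=23
a = 12: 12+12=24
Distinct sums: {-12, -4, -2, 0, 1, 4, 5, 6, 8, 9, 10, 11, 12, 13, 14, 15, 16, 17, 18, 19, 22, 23, 24}
|A + A| = 23

|A + A| = 23
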